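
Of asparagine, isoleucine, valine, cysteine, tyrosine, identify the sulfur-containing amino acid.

Cysteine (C, thiol) and methionine (M, thioether) are the two sulfur-containing amino acids.
Of the listed options, only cysteine belongs to this group.

cysteine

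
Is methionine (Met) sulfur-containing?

The sulfur-bearing residues are cysteine (–SH) and methionine (–S–CH₃).
Methionine is in this group.

Yes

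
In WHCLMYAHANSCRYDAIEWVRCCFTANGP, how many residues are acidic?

2

The acidic residues are Asp (D) and Glu (E), whose side chains end in a carboxylate group.
Matching residues: D15, E18.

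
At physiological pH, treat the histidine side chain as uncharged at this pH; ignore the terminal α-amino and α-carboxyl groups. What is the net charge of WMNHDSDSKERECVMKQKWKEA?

Near pH 7.4, K and R contribute +1 each, D and E contribute −1 each, and every other side chain (His included, as stated) is uncharged.
Positive (K, R): K9, R11, K16, K18, K20 → +5.
Negative (D, E): D5, D7, E10, E12, E21 → −5.
Net charge = (+5) + (−5) = 0.

0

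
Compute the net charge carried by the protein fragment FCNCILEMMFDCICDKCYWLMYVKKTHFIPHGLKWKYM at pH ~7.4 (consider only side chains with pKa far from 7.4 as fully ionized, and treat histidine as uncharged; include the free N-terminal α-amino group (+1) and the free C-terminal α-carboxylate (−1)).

At pH ~7.4 the Lys and Arg side chains are protonated (+1), the Asp and Glu side chains are deprotonated (−1), and with His taken as neutral all other side chains carry no charge.
Positive (K, R): K16, K24, K25, K34, K36 → +5.
Negative (D, E): E7, D11, D15 → −3.
The N-terminus (+1) and C-terminus (−1) cancel.
Net charge = (+5) + (−3) = +2.

+2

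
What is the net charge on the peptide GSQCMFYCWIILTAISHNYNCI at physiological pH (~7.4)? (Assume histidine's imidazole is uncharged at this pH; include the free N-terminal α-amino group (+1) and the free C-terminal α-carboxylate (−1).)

0

Near pH 7.4, K and R contribute +1 each, D and E contribute −1 each, and every other side chain (His included, as stated) is uncharged.
Positive (K, R): none → +0.
Negative (D, E): none → −0.
The N-terminus (+1) and C-terminus (−1) cancel.
Net charge = (+0) + (−0) = 0.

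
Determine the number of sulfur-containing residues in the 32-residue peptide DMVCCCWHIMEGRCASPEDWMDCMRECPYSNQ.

Cysteine (C, thiol) and methionine (M, thioether) are the two sulfur-containing amino acids.
Matching residues: M2, C4, C5, C6, M10, C14, M21, C23, M24, C27.

10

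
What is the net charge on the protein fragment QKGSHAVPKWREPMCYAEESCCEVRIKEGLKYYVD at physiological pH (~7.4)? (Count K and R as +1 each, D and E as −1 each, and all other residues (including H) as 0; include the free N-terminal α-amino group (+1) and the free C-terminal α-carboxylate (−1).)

0

Positive (K, R): K2, K9, R11, R25, K27, K31 → +6.
Negative (D, E): E12, E18, E19, E23, E28, D35 → −6.
The N-terminus (+1) and C-terminus (−1) cancel.
Net charge = (+6) + (−6) = 0.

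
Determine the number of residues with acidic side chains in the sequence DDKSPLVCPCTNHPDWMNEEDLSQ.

Only D (aspartate) and E (glutamate) carry a side-chain carboxylic acid.
Matching residues: D1, D2, D15, E19, E20, D21.

6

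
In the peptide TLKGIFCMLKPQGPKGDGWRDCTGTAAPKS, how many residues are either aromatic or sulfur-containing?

Aromatic: F, W, Y. Sulfur-containing: C, M.
Aromatic residues here: F6, W19 (2).
Sulfur-containing residues here: C7, M8, C22 (3).
The two groups share no amino acid, so total = 2 + 3 = 5.

5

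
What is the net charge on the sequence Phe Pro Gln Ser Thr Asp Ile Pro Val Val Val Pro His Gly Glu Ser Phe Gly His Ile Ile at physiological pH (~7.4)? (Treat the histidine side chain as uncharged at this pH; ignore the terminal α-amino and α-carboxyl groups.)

Near pH 7.4, K and R contribute +1 each, D and E contribute −1 each, and every other side chain (His included, as stated) is uncharged.
Positive (K, R): none → +0.
Negative (D, E): Asp6, Glu15 → −2.
Net charge = (+0) + (−2) = −2.

-2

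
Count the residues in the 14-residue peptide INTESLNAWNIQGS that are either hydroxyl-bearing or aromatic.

4

Hydroxyl-bearing: S, T, Y. Aromatic: F, W, Y.
Hydroxyl-bearing residues here: T3, S5, S14 (3).
Aromatic residues here: W9 (1).
(Y belongs to both groups, but none appear in this sequence.) Total = 3 + 1 = 4.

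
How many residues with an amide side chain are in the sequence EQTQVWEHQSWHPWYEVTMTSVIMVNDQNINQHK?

The amide-side-chain residues are Asn (N) and Gln (Q).
Matching residues: Q2, Q4, Q9, N26, Q28, N29, N31, Q32.

8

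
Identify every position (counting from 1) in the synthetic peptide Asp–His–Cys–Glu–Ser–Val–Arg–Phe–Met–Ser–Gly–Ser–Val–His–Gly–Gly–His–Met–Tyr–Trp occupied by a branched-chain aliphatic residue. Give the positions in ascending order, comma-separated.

The BCAAs are Val, Leu, and Ile — aliphatic side chains with a branch point.
Matching residues: Val6, Val13.

6, 13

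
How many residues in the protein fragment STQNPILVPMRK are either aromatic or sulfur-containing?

Aromatic: F, W, Y. Sulfur-containing: C, M.
Aromatic residues here: none (0).
Sulfur-containing residues here: M10 (1).
The two groups share no amino acid, so total = 0 + 1 = 1.

1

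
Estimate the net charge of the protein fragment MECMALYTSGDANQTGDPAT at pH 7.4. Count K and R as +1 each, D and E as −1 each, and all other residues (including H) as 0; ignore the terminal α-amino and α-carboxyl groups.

Positive (K, R): none → +0.
Negative (D, E): E2, D11, D17 → −3.
Net charge = (+0) + (−3) = −3.

-3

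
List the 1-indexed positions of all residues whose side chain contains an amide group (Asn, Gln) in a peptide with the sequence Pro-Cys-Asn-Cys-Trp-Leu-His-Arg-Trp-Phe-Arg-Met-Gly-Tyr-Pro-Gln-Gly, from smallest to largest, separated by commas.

Matching residues: Asn3, Gln16.

3, 16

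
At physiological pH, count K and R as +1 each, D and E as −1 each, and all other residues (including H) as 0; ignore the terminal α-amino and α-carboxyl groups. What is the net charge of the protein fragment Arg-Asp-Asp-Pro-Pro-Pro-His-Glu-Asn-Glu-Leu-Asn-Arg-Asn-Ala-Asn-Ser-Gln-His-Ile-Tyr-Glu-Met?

Positive (K, R): Arg1, Arg13 → +2.
Negative (D, E): Asp2, Asp3, Glu8, Glu10, Glu22 → −5.
Net charge = (+2) + (−5) = −3.

-3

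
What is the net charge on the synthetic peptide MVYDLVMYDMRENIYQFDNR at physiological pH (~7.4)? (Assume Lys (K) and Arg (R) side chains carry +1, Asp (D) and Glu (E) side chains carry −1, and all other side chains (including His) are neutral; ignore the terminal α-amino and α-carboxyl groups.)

Positive (K, R): R11, R20 → +2.
Negative (D, E): D4, D9, E12, D18 → −4.
Net charge = (+2) + (−4) = −2.

-2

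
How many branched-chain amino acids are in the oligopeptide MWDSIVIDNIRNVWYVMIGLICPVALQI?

12

V, L, and I make up the branched-chain aliphatic group.
Matching residues: I5, V6, I7, I10, V13, V16, I18, L20, I21, V24, L26, I28.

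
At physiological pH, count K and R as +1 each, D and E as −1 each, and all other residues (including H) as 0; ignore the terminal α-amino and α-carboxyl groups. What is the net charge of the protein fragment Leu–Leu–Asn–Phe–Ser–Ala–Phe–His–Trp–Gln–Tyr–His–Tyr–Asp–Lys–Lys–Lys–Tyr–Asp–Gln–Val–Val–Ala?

+1

Positive (K, R): Lys15, Lys16, Lys17 → +3.
Negative (D, E): Asp14, Asp19 → −2.
Net charge = (+3) + (−2) = +1.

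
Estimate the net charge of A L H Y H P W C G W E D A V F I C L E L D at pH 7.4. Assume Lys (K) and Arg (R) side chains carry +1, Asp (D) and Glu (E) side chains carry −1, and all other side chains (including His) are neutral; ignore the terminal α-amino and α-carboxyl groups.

Positive (K, R): none → +0.
Negative (D, E): E11, D12, E19, D21 → −4.
Net charge = (+0) + (−4) = −4.

-4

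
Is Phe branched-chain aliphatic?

No

Valine (V), leucine (L), and isoleucine (I) are the branched-chain amino acids.
Phenylalanine is not in this group.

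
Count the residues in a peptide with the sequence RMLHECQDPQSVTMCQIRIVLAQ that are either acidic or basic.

5

Acidic: D, E. Basic: H, K, R.
Acidic residues here: E5, D8 (2).
Basic residues here: R1, H4, R18 (3).
The two groups share no amino acid, so total = 2 + 3 = 5.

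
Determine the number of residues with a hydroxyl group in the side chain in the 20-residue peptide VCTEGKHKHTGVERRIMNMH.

The –OH-bearing residues are Ser, Thr (aliphatic alcohols), and Tyr (phenol).
Matching residues: T3, T10.

2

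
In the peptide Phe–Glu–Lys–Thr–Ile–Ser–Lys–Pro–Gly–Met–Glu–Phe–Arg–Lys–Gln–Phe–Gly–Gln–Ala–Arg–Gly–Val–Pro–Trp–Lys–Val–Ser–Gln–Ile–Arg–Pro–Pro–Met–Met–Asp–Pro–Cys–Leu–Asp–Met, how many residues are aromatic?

Phenylalanine (F), tryptophan (W), and tyrosine (Y) have aromatic ring side chains.
Matching residues: Phe1, Phe12, Phe16, Trp24.

4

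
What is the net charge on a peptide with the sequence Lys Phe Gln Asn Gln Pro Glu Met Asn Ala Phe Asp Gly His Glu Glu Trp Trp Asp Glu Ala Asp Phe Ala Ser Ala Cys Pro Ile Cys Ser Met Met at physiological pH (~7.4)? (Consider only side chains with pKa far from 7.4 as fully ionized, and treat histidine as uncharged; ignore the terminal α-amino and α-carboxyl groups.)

Near pH 7.4, K and R contribute +1 each, D and E contribute −1 each, and every other side chain (His included, as stated) is uncharged.
Positive (K, R): Lys1 → +1.
Negative (D, E): Glu7, Asp12, Glu15, Glu16, Asp19, Glu20, Asp22 → −7.
Net charge = (+1) + (−7) = −6.

-6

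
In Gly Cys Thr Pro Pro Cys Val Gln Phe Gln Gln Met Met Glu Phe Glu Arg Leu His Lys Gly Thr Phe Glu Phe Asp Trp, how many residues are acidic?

The acidic residues are Asp (D) and Glu (E), whose side chains end in a carboxylate group.
Matching residues: Glu14, Glu16, Glu24, Asp26.

4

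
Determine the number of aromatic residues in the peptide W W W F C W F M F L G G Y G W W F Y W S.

F, W, and Y each carry an aromatic ring on the side chain.
Matching residues: W1, W2, W3, F4, W6, F7, F9, Y13, W15, W16, F17, Y18, W19.

13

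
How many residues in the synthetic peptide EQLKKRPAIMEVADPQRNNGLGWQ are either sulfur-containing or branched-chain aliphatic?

5

Sulfur-containing: C, M. Branched-chain aliphatic: I, L, V.
Sulfur-containing residues here: M10 (1).
Branched-chain aliphatic residues here: L3, I9, V12, L21 (4).
The two groups share no amino acid, so total = 1 + 4 = 5.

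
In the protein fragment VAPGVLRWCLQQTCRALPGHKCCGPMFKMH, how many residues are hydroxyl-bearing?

1

S, T, and Y are the three residues with a side-chain hydroxyl.
Matching residues: T13.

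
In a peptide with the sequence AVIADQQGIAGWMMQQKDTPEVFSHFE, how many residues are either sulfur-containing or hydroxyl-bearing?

Sulfur-containing: C, M. Hydroxyl-bearing: S, T, Y.
Sulfur-containing residues here: M13, M14 (2).
Hydroxyl-bearing residues here: T19, S24 (2).
The two groups share no amino acid, so total = 2 + 2 = 4.

4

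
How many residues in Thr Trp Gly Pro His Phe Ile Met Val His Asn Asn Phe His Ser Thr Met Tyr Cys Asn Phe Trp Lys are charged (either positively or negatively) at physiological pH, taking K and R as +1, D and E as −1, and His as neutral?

1

Charged side chains at pH ~7.4: K, R (positive); D, E (negative).
Matching residues: Lys23.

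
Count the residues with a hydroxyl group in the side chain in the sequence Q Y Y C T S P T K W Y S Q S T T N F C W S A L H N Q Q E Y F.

12

S, T, and Y are the three residues with a side-chain hydroxyl.
Matching residues: Y2, Y3, T5, S6, T8, Y11, S12, S14, T15, T16, S21, Y29.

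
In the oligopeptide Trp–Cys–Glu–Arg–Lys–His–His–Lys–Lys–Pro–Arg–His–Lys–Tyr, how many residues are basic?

The basic amino acids are Lys (K), Arg (R), and His (H).
Matching residues: Arg4, Lys5, His6, His7, Lys8, Lys9, Arg11, His12, Lys13.

9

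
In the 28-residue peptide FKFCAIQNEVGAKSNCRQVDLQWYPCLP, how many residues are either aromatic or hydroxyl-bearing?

Aromatic: F, W, Y. Hydroxyl-bearing: S, T, Y.
Aromatic residues here: F1, F3, W23, Y24 (4).
Hydroxyl-bearing residues here: S14, Y24 (2).
Y is in both groups, so the 1 Y residue must not be double-counted.
Total = 4 + 2 − 1 = 5.

5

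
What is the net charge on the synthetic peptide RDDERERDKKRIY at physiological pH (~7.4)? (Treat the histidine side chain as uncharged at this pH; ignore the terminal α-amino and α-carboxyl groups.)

+1

At pH ~7.4 the Lys and Arg side chains are protonated (+1), the Asp and Glu side chains are deprotonated (−1), and with His taken as neutral all other side chains carry no charge.
Positive (K, R): R1, R5, R7, K9, K10, R11 → +6.
Negative (D, E): D2, D3, E4, E6, D8 → −5.
Net charge = (+6) + (−5) = +1.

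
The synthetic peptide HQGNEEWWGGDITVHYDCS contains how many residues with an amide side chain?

2

The amide-side-chain residues are Asn (N) and Gln (Q).
Matching residues: Q2, N4.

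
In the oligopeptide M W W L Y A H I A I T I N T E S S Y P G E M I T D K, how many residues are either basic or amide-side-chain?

3

Basic: H, K, R. Amide-side-chain: N, Q.
Basic residues here: H7, K26 (2).
Amide-side-chain residues here: N13 (1).
The two groups share no amino acid, so total = 2 + 1 = 3.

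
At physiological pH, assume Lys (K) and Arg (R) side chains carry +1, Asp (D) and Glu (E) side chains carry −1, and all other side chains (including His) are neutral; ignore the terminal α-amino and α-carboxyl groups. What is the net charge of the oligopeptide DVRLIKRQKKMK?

+5

Positive (K, R): R3, K6, R7, K9, K10, K12 → +6.
Negative (D, E): D1 → −1.
Net charge = (+6) + (−1) = +5.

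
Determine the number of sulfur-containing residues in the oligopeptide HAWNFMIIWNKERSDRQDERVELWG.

1

The sulfur-bearing residues are cysteine (–SH) and methionine (–S–CH₃).
Matching residues: M6.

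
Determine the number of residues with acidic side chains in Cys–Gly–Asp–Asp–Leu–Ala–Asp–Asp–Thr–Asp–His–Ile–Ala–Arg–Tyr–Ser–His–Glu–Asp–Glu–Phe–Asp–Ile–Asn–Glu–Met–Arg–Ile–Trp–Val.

The acidic residues are Asp (D) and Glu (E), whose side chains end in a carboxylate group.
Matching residues: Asp3, Asp4, Asp7, Asp8, Asp10, Glu18, Asp19, Glu20, Asp22, Glu25.

10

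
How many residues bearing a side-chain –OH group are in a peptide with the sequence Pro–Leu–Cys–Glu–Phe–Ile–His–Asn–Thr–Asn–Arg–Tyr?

The –OH-bearing residues are Ser, Thr (aliphatic alcohols), and Tyr (phenol).
Matching residues: Thr9, Tyr12.

2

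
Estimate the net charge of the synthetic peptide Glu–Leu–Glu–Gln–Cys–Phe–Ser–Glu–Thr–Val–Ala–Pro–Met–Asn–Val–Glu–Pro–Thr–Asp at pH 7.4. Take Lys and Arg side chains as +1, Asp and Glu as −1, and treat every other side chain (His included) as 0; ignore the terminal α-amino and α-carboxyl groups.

-5

Positive (K, R): none → +0.
Negative (D, E): Glu1, Glu3, Glu8, Glu16, Asp19 → −5.
Net charge = (+0) + (−5) = −5.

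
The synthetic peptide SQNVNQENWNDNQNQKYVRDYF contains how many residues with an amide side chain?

10

Asparagine (N) and glutamine (Q) have uncharged amide side chains.
Matching residues: Q2, N3, N5, Q6, N8, N10, N12, Q13, N14, Q15.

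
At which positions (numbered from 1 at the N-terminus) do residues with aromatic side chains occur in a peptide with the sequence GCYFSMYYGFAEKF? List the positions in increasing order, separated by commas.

3, 4, 7, 8, 10, 14

The aromatic amino acids are Phe (F, benzyl), Trp (W, indole), and Tyr (Y, phenol).
Matching residues: Y3, F4, Y7, Y8, F10, F14.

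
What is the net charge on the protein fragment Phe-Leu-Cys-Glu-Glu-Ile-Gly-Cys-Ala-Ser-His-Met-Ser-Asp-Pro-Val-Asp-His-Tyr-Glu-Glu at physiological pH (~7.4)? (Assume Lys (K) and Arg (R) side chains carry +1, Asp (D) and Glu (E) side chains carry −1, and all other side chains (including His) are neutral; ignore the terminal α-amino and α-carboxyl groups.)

Positive (K, R): none → +0.
Negative (D, E): Glu4, Glu5, Asp14, Asp17, Glu20, Glu21 → −6.
Net charge = (+0) + (−6) = −6.

-6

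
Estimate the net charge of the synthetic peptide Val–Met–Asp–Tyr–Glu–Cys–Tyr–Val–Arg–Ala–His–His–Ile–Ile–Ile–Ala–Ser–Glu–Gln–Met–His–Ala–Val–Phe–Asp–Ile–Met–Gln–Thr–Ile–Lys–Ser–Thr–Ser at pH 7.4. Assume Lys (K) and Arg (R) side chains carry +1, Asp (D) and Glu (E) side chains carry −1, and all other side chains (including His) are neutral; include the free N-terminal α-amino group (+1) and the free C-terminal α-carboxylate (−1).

-2

Positive (K, R): Arg9, Lys31 → +2.
Negative (D, E): Asp3, Glu5, Glu18, Asp25 → −4.
The N-terminus (+1) and C-terminus (−1) cancel.
Net charge = (+2) + (−4) = −2.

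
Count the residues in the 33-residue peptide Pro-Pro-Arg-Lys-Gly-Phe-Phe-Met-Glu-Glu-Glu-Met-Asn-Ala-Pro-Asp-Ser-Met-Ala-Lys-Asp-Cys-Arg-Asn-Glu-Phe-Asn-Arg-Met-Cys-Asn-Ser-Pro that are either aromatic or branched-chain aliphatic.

Aromatic: F, W, Y. Branched-chain aliphatic: I, L, V.
Aromatic residues here: Phe6, Phe7, Phe26 (3).
Branched-chain aliphatic residues here: none (0).
The two groups share no amino acid, so total = 3 + 0 = 3.

3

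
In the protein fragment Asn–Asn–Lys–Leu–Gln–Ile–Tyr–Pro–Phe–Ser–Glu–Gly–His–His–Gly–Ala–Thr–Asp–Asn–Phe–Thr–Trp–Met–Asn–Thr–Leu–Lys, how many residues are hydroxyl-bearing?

Serine (S), threonine (T), and tyrosine (Y) each carry a hydroxyl group on the side chain.
Matching residues: Tyr7, Ser10, Thr17, Thr21, Thr25.

5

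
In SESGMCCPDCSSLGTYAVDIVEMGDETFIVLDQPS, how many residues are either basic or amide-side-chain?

Basic: H, K, R. Amide-side-chain: N, Q.
Basic residues here: none (0).
Amide-side-chain residues here: Q33 (1).
The two groups share no amino acid, so total = 0 + 1 = 1.

1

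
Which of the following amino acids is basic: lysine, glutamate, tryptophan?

lysine

The basic amino acids are Lys (K), Arg (R), and His (H).
Of the listed options, only lysine belongs to this group.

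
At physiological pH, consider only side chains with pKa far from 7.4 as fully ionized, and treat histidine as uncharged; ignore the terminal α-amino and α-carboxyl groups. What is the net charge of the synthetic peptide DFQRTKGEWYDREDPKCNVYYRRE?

0

Near pH 7.4, K and R contribute +1 each, D and E contribute −1 each, and every other side chain (His included, as stated) is uncharged.
Positive (K, R): R4, K6, R12, K16, R22, R23 → +6.
Negative (D, E): D1, E8, D11, E13, D14, E24 → −6.
Net charge = (+6) + (−6) = 0.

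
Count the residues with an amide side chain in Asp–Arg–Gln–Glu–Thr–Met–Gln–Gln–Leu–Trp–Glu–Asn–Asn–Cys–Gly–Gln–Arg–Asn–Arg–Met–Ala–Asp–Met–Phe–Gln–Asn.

The amide-side-chain residues are Asn (N) and Gln (Q).
Matching residues: Gln3, Gln7, Gln8, Asn12, Asn13, Gln16, Asn18, Gln25, Asn26.

9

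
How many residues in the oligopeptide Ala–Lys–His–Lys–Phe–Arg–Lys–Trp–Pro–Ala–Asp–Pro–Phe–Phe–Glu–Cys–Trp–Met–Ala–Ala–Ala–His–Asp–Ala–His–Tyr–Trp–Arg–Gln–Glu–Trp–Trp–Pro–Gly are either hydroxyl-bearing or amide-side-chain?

2

Hydroxyl-bearing: S, T, Y. Amide-side-chain: N, Q.
Hydroxyl-bearing residues here: Tyr26 (1).
Amide-side-chain residues here: Gln29 (1).
The two groups share no amino acid, so total = 1 + 1 = 2.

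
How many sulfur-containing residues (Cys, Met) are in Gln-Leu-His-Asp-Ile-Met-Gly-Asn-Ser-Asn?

Matching residues: Met6.

1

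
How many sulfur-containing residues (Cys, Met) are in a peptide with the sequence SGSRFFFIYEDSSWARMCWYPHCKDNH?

Matching residues: M17, C18, C23.

3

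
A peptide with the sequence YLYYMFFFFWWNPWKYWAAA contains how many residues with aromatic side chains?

12

F, W, and Y each carry an aromatic ring on the side chain.
Matching residues: Y1, Y3, Y4, F6, F7, F8, F9, W10, W11, W14, Y16, W17.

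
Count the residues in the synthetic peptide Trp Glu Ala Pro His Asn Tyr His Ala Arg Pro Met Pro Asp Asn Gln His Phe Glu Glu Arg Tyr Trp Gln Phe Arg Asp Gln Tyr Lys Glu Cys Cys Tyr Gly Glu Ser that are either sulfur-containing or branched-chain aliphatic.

Sulfur-containing: C, M. Branched-chain aliphatic: I, L, V.
Sulfur-containing residues here: Met12, Cys32, Cys33 (3).
Branched-chain aliphatic residues here: none (0).
The two groups share no amino acid, so total = 3 + 0 = 3.

3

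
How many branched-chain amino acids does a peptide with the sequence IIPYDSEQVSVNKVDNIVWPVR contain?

The BCAAs are Val, Leu, and Ile — aliphatic side chains with a branch point.
Matching residues: I1, I2, V9, V11, V14, I17, V18, V21.

8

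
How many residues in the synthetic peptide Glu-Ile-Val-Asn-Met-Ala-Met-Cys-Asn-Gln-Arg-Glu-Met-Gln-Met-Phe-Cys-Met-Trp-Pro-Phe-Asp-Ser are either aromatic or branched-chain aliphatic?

Aromatic: F, W, Y. Branched-chain aliphatic: I, L, V.
Aromatic residues here: Phe16, Trp19, Phe21 (3).
Branched-chain aliphatic residues here: Ile2, Val3 (2).
The two groups share no amino acid, so total = 3 + 2 = 5.

5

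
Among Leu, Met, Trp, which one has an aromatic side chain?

Trp

The aromatic amino acids are Phe (F, benzyl), Trp (W, indole), and Tyr (Y, phenol).
Of the listed options, only Trp belongs to this group.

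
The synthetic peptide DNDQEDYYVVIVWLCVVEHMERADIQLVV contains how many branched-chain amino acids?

V, L, and I make up the branched-chain aliphatic group.
Matching residues: V9, V10, I11, V12, L14, V16, V17, I25, L27, V28, V29.

11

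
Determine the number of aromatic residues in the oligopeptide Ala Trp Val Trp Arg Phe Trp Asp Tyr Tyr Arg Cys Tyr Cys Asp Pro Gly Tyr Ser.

Phenylalanine (F), tryptophan (W), and tyrosine (Y) have aromatic ring side chains.
Matching residues: Trp2, Trp4, Phe6, Trp7, Tyr9, Tyr10, Tyr13, Tyr18.

8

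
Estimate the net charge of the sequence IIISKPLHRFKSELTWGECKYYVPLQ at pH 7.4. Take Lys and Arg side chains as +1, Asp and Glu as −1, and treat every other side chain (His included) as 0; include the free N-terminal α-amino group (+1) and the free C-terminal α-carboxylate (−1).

+2

Positive (K, R): K5, R9, K11, K20 → +4.
Negative (D, E): E13, E18 → −2.
The N-terminus (+1) and C-terminus (−1) cancel.
Net charge = (+4) + (−2) = +2.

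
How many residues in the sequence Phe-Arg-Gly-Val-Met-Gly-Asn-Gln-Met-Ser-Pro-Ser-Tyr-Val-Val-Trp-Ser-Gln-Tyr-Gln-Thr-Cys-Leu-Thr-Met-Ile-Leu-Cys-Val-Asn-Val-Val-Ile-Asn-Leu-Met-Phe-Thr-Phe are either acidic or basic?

1

Acidic: D, E. Basic: H, K, R.
Acidic residues here: none (0).
Basic residues here: Arg2 (1).
The two groups share no amino acid, so total = 0 + 1 = 1.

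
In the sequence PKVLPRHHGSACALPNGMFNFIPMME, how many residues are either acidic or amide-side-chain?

Acidic: D, E. Amide-side-chain: N, Q.
Acidic residues here: E26 (1).
Amide-side-chain residues here: N16, N20 (2).
The two groups share no amino acid, so total = 1 + 2 = 3.

3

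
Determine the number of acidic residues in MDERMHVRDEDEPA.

Aspartate (D) and glutamate (E) have carboxylic-acid side chains and are the acidic amino acids.
Matching residues: D2, E3, D9, E10, D11, E12.

6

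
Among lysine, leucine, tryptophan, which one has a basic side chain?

lysine

K, R, and H are the three residues with basic side chains (ε-amine, guanidinium, and imidazole respectively).
Of the listed options, only lysine belongs to this group.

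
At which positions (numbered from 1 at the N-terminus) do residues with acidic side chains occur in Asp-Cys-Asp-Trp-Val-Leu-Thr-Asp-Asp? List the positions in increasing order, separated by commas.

Only D (aspartate) and E (glutamate) carry a side-chain carboxylic acid.
Matching residues: Asp1, Asp3, Asp8, Asp9.

1, 3, 8, 9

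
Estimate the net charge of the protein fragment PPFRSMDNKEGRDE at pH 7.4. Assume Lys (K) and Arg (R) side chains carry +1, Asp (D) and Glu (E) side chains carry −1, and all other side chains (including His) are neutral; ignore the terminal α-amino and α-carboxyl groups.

Positive (K, R): R4, K9, R12 → +3.
Negative (D, E): D7, E10, D13, E14 → −4.
Net charge = (+3) + (−4) = −1.

-1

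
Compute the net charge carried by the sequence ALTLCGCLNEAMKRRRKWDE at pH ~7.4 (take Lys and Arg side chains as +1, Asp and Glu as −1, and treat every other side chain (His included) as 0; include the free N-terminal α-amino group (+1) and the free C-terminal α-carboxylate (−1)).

+2

Positive (K, R): K13, R14, R15, R16, K17 → +5.
Negative (D, E): E10, D19, E20 → −3.
The N-terminus (+1) and C-terminus (−1) cancel.
Net charge = (+5) + (−3) = +2.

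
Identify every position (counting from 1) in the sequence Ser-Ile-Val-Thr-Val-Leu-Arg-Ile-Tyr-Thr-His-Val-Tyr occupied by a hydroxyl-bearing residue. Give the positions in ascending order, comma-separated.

S, T, and Y are the three residues with a side-chain hydroxyl.
Matching residues: Ser1, Thr4, Tyr9, Thr10, Tyr13.

1, 4, 9, 10, 13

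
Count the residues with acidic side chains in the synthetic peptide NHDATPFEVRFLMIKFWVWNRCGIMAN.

2

The acidic residues are Asp (D) and Glu (E), whose side chains end in a carboxylate group.
Matching residues: D3, E8.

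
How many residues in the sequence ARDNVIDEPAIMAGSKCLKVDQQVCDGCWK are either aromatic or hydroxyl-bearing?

2

Aromatic: F, W, Y. Hydroxyl-bearing: S, T, Y.
Aromatic residues here: W29 (1).
Hydroxyl-bearing residues here: S15 (1).
(Y belongs to both groups, but none appear in this sequence.) Total = 1 + 1 = 2.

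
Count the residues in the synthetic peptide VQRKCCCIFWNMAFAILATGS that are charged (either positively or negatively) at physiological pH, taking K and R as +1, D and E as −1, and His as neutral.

2

Charged side chains at pH ~7.4: K, R (positive); D, E (negative).
Matching residues: R3, K4.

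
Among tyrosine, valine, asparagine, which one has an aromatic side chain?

F, W, and Y each carry an aromatic ring on the side chain.
Of the listed options, only tyrosine belongs to this group.

tyrosine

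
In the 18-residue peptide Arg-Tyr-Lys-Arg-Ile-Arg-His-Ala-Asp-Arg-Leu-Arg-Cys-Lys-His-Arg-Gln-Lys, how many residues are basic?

11

Lysine (K), arginine (R), and histidine (H) have basic, nitrogen-containing side chains.
Matching residues: Arg1, Lys3, Arg4, Arg6, His7, Arg10, Arg12, Lys14, His15, Arg16, Lys18.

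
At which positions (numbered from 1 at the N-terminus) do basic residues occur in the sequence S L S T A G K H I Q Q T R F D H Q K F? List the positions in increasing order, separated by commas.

7, 8, 13, 16, 18

Lysine (K), arginine (R), and histidine (H) have basic, nitrogen-containing side chains.
Matching residues: K7, H8, R13, H16, K18.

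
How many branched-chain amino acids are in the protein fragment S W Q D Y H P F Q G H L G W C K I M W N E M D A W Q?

2

Valine (V), leucine (L), and isoleucine (I) are the branched-chain amino acids.
Matching residues: L12, I17.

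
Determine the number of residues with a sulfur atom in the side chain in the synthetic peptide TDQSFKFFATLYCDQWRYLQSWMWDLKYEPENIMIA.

The sulfur-bearing residues are cysteine (–SH) and methionine (–S–CH₃).
Matching residues: C13, M23, M34.

3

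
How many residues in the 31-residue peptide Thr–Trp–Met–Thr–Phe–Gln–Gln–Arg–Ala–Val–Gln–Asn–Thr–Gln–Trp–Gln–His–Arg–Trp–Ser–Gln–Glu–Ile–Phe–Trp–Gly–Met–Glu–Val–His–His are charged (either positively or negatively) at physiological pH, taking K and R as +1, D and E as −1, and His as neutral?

4

Charged side chains at pH ~7.4: K, R (positive); D, E (negative).
Matching residues: Arg8, Arg18, Glu22, Glu28.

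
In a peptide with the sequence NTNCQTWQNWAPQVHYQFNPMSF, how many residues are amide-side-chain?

Asparagine (N) and glutamine (Q) have uncharged amide side chains.
Matching residues: N1, N3, Q5, Q8, N9, Q13, Q17, N19.

8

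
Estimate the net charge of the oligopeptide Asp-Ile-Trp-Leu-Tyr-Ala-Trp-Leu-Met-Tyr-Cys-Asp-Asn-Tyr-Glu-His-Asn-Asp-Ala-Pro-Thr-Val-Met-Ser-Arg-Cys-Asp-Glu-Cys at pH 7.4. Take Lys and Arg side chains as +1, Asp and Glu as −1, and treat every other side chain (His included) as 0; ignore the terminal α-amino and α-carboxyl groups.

Positive (K, R): Arg25 → +1.
Negative (D, E): Asp1, Asp12, Glu15, Asp18, Asp27, Glu28 → −6.
Net charge = (+1) + (−6) = −5.

-5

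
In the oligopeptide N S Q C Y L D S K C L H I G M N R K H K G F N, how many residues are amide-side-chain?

Asparagine (N) and glutamine (Q) have uncharged amide side chains.
Matching residues: N1, Q3, N16, N23.

4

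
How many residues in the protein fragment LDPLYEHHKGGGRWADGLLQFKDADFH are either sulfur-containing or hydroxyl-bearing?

Sulfur-containing: C, M. Hydroxyl-bearing: S, T, Y.
Sulfur-containing residues here: none (0).
Hydroxyl-bearing residues here: Y5 (1).
The two groups share no amino acid, so total = 0 + 1 = 1.

1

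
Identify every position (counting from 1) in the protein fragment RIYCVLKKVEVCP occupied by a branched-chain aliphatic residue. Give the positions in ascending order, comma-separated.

Matching residues: I2, V5, L6, V9, V11.

2, 5, 6, 9, 11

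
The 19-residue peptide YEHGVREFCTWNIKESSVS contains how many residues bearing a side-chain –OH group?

5

S, T, and Y are the three residues with a side-chain hydroxyl.
Matching residues: Y1, T10, S16, S17, S19.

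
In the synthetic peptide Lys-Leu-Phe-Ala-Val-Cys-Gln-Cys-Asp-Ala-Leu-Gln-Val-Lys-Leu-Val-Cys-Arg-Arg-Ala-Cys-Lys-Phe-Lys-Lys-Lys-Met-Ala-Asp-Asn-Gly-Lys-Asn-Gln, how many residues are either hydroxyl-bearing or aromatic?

Hydroxyl-bearing: S, T, Y. Aromatic: F, W, Y.
Hydroxyl-bearing residues here: none (0).
Aromatic residues here: Phe3, Phe23 (2).
(Y belongs to both groups, but none appear in this sequence.) Total = 0 + 2 = 2.

2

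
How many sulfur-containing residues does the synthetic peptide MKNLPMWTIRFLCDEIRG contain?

Only Cys (C) and Met (M) have a sulfur atom in the side chain.
Matching residues: M1, M6, C13.

3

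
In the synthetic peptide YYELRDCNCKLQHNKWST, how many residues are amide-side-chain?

3

The amide-side-chain residues are Asn (N) and Gln (Q).
Matching residues: N8, Q12, N14.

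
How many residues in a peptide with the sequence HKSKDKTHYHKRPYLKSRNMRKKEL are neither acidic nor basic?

10

Acidic: D, E. Basic: K, R, H. All other residues are neither.
Matching residues: S3, T7, Y9, P13, Y14, L15, S17, N19, M20, L25.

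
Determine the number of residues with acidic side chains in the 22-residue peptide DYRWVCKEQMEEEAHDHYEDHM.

Aspartate (D) and glutamate (E) have carboxylic-acid side chains and are the acidic amino acids.
Matching residues: D1, E8, E11, E12, E13, D16, E19, D20.

8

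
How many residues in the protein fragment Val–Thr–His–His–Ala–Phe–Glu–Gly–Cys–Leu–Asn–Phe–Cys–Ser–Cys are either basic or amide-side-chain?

3

Basic: H, K, R. Amide-side-chain: N, Q.
Basic residues here: His3, His4 (2).
Amide-side-chain residues here: Asn11 (1).
The two groups share no amino acid, so total = 2 + 1 = 3.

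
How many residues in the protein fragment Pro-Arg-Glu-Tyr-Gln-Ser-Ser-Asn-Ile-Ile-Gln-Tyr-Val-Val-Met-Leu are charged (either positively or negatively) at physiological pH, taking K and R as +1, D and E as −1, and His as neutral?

Charged side chains at pH ~7.4: K, R (positive); D, E (negative).
Matching residues: Arg2, Glu3.

2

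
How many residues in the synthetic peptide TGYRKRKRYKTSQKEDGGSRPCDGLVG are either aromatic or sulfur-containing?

3

Aromatic: F, W, Y. Sulfur-containing: C, M.
Aromatic residues here: Y3, Y9 (2).
Sulfur-containing residues here: C22 (1).
The two groups share no amino acid, so total = 2 + 1 = 3.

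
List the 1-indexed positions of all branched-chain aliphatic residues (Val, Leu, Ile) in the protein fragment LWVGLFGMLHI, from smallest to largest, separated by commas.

Matching residues: L1, V3, L5, L9, I11.

1, 3, 5, 9, 11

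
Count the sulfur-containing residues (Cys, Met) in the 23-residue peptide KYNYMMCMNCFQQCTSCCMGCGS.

10

Matching residues: M5, M6, C7, M8, C10, C14, C17, C18, M19, C21.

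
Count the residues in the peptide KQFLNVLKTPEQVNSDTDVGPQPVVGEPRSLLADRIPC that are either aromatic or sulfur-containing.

2

Aromatic: F, W, Y. Sulfur-containing: C, M.
Aromatic residues here: F3 (1).
Sulfur-containing residues here: C38 (1).
The two groups share no amino acid, so total = 1 + 1 = 2.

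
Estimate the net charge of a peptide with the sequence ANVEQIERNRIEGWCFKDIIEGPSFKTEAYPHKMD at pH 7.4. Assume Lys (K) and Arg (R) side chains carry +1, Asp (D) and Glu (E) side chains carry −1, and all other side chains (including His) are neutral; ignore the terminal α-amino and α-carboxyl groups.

-2

Positive (K, R): R8, R10, K17, K26, K33 → +5.
Negative (D, E): E4, E7, E12, D18, E21, E28, D35 → −7.
Net charge = (+5) + (−7) = −2.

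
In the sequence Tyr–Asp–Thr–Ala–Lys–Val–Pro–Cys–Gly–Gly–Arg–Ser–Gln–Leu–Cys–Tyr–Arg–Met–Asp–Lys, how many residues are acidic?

2

Only D (aspartate) and E (glutamate) carry a side-chain carboxylic acid.
Matching residues: Asp2, Asp19.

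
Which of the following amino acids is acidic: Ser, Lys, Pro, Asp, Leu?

Only D (aspartate) and E (glutamate) carry a side-chain carboxylic acid.
Of the listed options, only Asp belongs to this group.

Asp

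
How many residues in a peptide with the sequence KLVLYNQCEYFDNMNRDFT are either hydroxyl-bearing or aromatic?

Hydroxyl-bearing: S, T, Y. Aromatic: F, W, Y.
Hydroxyl-bearing residues here: Y5, Y10, T19 (3).
Aromatic residues here: Y5, Y10, F11, F18 (4).
Y is in both groups, so the 2 Y residues must not be double-counted.
Total = 3 + 4 − 2 = 5.

5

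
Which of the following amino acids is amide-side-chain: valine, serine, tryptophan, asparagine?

asparagine

The amide-side-chain residues are Asn (N) and Gln (Q).
Of the listed options, only asparagine belongs to this group.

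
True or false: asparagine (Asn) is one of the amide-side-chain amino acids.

True

The amide-side-chain residues are Asn (N) and Gln (Q).
Asparagine is in this group.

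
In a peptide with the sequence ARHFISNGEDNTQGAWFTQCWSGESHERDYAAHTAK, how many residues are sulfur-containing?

1

Only Cys (C) and Met (M) have a sulfur atom in the side chain.
Matching residues: C20.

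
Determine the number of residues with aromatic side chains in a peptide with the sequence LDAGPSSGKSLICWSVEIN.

F, W, and Y each carry an aromatic ring on the side chain.
Matching residues: W14.

1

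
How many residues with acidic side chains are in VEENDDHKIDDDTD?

Aspartate (D) and glutamate (E) have carboxylic-acid side chains and are the acidic amino acids.
Matching residues: E2, E3, D5, D6, D10, D11, D12, D14.

8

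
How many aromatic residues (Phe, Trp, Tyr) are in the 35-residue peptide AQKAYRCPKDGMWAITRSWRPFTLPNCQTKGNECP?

Matching residues: Y5, W13, W19, F22.

4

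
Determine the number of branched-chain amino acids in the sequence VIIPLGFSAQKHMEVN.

5

The BCAAs are Val, Leu, and Ile — aliphatic side chains with a branch point.
Matching residues: V1, I2, I3, L5, V15.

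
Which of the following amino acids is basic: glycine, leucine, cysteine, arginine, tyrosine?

arginine

The basic amino acids are Lys (K), Arg (R), and His (H).
Of the listed options, only arginine belongs to this group.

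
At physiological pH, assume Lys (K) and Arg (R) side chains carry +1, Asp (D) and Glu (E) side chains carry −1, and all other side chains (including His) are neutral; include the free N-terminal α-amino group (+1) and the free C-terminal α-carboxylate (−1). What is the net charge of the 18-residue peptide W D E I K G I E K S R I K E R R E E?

Positive (K, R): K5, K9, R11, K13, R15, R16 → +6.
Negative (D, E): D2, E3, E8, E14, E17, E18 → −6.
The N-terminus (+1) and C-terminus (−1) cancel.
Net charge = (+6) + (−6) = 0.

0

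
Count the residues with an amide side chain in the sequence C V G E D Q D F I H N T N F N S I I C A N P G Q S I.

6

The amide-side-chain residues are Asn (N) and Gln (Q).
Matching residues: Q6, N11, N13, N15, N21, Q24.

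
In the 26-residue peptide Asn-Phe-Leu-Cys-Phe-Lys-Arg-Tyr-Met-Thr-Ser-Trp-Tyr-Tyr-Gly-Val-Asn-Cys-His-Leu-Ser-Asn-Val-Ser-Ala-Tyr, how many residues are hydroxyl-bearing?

Serine (S), threonine (T), and tyrosine (Y) each carry a hydroxyl group on the side chain.
Matching residues: Tyr8, Thr10, Ser11, Tyr13, Tyr14, Ser21, Ser24, Tyr26.

8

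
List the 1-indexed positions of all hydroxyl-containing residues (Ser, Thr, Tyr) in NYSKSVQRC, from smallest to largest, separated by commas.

2, 3, 5

Matching residues: Y2, S3, S5.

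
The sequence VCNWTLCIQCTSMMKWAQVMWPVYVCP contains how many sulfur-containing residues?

7

The sulfur-bearing residues are cysteine (–SH) and methionine (–S–CH₃).
Matching residues: C2, C7, C10, M13, M14, M20, C26.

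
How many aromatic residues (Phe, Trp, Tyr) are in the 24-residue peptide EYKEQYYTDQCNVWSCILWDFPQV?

6

Matching residues: Y2, Y6, Y7, W14, W19, F21.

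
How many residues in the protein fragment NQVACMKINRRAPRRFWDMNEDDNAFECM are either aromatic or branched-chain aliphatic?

Aromatic: F, W, Y. Branched-chain aliphatic: I, L, V.
Aromatic residues here: F16, W17, F26 (3).
Branched-chain aliphatic residues here: V3, I8 (2).
The two groups share no amino acid, so total = 3 + 2 = 5.

5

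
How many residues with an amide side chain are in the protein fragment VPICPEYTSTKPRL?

Only N (asparagine) and Q (glutamine) carry a side-chain carboxamide.
None of the 14 residues belong to this group.

0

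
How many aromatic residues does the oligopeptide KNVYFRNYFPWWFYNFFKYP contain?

The aromatic amino acids are Phe (F, benzyl), Trp (W, indole), and Tyr (Y, phenol).
Matching residues: Y4, F5, Y8, F9, W11, W12, F13, Y14, F16, F17, Y19.

11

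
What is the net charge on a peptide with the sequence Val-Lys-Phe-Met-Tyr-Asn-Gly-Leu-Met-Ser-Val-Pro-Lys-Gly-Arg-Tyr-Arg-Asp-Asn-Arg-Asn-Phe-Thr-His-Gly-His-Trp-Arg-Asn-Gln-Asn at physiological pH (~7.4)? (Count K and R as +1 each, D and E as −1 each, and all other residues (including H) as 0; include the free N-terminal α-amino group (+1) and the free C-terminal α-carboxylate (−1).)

+5

Positive (K, R): Lys2, Lys13, Arg15, Arg17, Arg20, Arg28 → +6.
Negative (D, E): Asp18 → −1.
The N-terminus (+1) and C-terminus (−1) cancel.
Net charge = (+6) + (−1) = +5.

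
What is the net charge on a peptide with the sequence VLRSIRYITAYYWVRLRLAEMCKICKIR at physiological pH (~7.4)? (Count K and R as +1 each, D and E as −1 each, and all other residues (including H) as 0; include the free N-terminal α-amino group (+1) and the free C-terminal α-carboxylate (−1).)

+6

Positive (K, R): R3, R6, R15, R17, K23, K26, R28 → +7.
Negative (D, E): E20 → −1.
The N-terminus (+1) and C-terminus (−1) cancel.
Net charge = (+7) + (−1) = +6.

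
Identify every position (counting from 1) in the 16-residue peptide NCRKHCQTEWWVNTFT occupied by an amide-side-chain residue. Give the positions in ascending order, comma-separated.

Only N (asparagine) and Q (glutamine) carry a side-chain carboxamide.
Matching residues: N1, Q7, N13.

1, 7, 13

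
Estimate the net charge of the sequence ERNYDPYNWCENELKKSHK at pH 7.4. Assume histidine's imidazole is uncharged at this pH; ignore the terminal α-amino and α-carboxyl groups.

0

Near pH 7.4, K and R contribute +1 each, D and E contribute −1 each, and every other side chain (His included, as stated) is uncharged.
Positive (K, R): R2, K15, K16, K19 → +4.
Negative (D, E): E1, D5, E11, E13 → −4.
Net charge = (+4) + (−4) = 0.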